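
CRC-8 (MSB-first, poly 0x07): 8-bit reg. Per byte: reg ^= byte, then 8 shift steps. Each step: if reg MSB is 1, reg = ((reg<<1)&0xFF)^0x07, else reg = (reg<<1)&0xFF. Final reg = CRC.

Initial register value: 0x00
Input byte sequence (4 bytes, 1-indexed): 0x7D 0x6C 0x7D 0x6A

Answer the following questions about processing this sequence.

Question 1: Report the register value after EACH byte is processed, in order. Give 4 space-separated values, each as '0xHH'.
0x74 0x48 0x8B 0xA9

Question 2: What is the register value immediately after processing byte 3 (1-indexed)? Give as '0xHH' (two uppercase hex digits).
After byte 1 (0x7D): reg=0x74
After byte 2 (0x6C): reg=0x48
After byte 3 (0x7D): reg=0x8B

Answer: 0x8B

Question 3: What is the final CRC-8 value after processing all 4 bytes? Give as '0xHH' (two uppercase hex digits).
After byte 1 (0x7D): reg=0x74
After byte 2 (0x6C): reg=0x48
After byte 3 (0x7D): reg=0x8B
After byte 4 (0x6A): reg=0xA9

Answer: 0xA9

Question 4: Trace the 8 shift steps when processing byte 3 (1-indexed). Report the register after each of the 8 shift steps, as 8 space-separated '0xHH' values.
After byte 1 (0x7D): reg=0x74
After byte 2 (0x6C): reg=0x48
Register before byte 3: 0x48
After XOR with byte 0x7D: 0x35

Answer: 0x6A 0xD4 0xAF 0x59 0xB2 0x63 0xC6 0x8B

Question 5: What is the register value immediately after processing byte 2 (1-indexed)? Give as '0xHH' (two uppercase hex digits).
Answer: 0x48

Derivation:
After byte 1 (0x7D): reg=0x74
After byte 2 (0x6C): reg=0x48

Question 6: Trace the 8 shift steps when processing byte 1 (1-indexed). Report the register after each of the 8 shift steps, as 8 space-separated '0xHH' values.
Register before byte 1: 0x00
After XOR with byte 0x7D: 0x7D

Answer: 0xFA 0xF3 0xE1 0xC5 0x8D 0x1D 0x3A 0x74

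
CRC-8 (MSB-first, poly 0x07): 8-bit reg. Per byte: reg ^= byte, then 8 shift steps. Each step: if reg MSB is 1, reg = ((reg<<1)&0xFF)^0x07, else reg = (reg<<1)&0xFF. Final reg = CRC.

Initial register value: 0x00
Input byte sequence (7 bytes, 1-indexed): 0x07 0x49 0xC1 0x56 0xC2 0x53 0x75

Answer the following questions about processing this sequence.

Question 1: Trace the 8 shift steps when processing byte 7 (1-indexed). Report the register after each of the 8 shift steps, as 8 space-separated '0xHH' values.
Answer: 0x0D 0x1A 0x34 0x68 0xD0 0xA7 0x49 0x92

Derivation:
After byte 1 (0x07): reg=0x15
After byte 2 (0x49): reg=0x93
After byte 3 (0xC1): reg=0xB9
After byte 4 (0x56): reg=0x83
After byte 5 (0xC2): reg=0xC0
After byte 6 (0x53): reg=0xF0
Register before byte 7: 0xF0
After XOR with byte 0x75: 0x85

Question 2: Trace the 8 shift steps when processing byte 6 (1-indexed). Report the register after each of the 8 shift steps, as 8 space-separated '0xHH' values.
Answer: 0x21 0x42 0x84 0x0F 0x1E 0x3C 0x78 0xF0

Derivation:
After byte 1 (0x07): reg=0x15
After byte 2 (0x49): reg=0x93
After byte 3 (0xC1): reg=0xB9
After byte 4 (0x56): reg=0x83
After byte 5 (0xC2): reg=0xC0
Register before byte 6: 0xC0
After XOR with byte 0x53: 0x93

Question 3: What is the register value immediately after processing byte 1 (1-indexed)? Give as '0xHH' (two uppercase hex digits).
After byte 1 (0x07): reg=0x15

Answer: 0x15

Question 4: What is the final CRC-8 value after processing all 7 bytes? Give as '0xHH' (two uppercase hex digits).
Answer: 0x92

Derivation:
After byte 1 (0x07): reg=0x15
After byte 2 (0x49): reg=0x93
After byte 3 (0xC1): reg=0xB9
After byte 4 (0x56): reg=0x83
After byte 5 (0xC2): reg=0xC0
After byte 6 (0x53): reg=0xF0
After byte 7 (0x75): reg=0x92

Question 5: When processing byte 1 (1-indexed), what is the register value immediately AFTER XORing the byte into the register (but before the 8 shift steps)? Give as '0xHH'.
Answer: 0x07

Derivation:
Register before byte 1: 0x00
Byte 1: 0x07
0x00 XOR 0x07 = 0x07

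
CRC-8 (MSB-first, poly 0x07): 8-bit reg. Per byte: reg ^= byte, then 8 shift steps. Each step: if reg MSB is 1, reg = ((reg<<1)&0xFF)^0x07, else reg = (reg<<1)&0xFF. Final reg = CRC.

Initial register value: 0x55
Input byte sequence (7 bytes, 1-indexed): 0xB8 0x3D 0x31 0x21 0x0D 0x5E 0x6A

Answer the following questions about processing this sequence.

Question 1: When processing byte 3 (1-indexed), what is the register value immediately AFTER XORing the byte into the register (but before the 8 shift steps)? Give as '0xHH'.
Register before byte 3: 0x19
Byte 3: 0x31
0x19 XOR 0x31 = 0x28

Answer: 0x28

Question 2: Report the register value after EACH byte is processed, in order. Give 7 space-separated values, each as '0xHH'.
0x8D 0x19 0xD8 0xE1 0x8A 0x22 0xFF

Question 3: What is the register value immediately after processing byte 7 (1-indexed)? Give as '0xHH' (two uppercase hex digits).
Answer: 0xFF

Derivation:
After byte 1 (0xB8): reg=0x8D
After byte 2 (0x3D): reg=0x19
After byte 3 (0x31): reg=0xD8
After byte 4 (0x21): reg=0xE1
After byte 5 (0x0D): reg=0x8A
After byte 6 (0x5E): reg=0x22
After byte 7 (0x6A): reg=0xFF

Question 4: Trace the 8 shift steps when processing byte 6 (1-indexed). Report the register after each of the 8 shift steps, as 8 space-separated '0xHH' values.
Answer: 0xAF 0x59 0xB2 0x63 0xC6 0x8B 0x11 0x22

Derivation:
After byte 1 (0xB8): reg=0x8D
After byte 2 (0x3D): reg=0x19
After byte 3 (0x31): reg=0xD8
After byte 4 (0x21): reg=0xE1
After byte 5 (0x0D): reg=0x8A
Register before byte 6: 0x8A
After XOR with byte 0x5E: 0xD4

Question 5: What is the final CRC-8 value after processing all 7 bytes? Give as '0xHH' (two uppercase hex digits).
Answer: 0xFF

Derivation:
After byte 1 (0xB8): reg=0x8D
After byte 2 (0x3D): reg=0x19
After byte 3 (0x31): reg=0xD8
After byte 4 (0x21): reg=0xE1
After byte 5 (0x0D): reg=0x8A
After byte 6 (0x5E): reg=0x22
After byte 7 (0x6A): reg=0xFF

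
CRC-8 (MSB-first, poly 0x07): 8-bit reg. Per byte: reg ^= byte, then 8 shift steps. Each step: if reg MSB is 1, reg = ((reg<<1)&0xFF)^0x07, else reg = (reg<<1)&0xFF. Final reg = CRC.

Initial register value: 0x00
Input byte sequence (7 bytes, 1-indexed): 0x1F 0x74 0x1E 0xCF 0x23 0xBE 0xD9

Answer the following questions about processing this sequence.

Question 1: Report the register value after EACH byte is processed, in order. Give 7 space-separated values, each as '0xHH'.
0x5D 0xDF 0x49 0x9B 0x21 0xD4 0x23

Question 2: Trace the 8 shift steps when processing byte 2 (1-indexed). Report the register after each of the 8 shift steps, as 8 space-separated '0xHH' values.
After byte 1 (0x1F): reg=0x5D
Register before byte 2: 0x5D
After XOR with byte 0x74: 0x29

Answer: 0x52 0xA4 0x4F 0x9E 0x3B 0x76 0xEC 0xDF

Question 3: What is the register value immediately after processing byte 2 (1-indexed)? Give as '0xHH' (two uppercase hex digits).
Answer: 0xDF

Derivation:
After byte 1 (0x1F): reg=0x5D
After byte 2 (0x74): reg=0xDF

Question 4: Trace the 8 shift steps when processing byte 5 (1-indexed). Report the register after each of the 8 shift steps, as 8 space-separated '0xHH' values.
Answer: 0x77 0xEE 0xDB 0xB1 0x65 0xCA 0x93 0x21

Derivation:
After byte 1 (0x1F): reg=0x5D
After byte 2 (0x74): reg=0xDF
After byte 3 (0x1E): reg=0x49
After byte 4 (0xCF): reg=0x9B
Register before byte 5: 0x9B
After XOR with byte 0x23: 0xB8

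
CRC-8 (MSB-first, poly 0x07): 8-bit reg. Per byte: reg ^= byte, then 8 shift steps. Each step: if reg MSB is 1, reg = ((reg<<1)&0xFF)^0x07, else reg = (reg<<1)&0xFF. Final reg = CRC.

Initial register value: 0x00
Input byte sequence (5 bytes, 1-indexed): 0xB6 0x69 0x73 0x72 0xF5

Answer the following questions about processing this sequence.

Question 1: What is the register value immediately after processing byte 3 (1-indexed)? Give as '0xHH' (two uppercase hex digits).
Answer: 0x81

Derivation:
After byte 1 (0xB6): reg=0x0B
After byte 2 (0x69): reg=0x29
After byte 3 (0x73): reg=0x81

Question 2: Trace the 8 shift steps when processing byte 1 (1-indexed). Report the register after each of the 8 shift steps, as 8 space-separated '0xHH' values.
Register before byte 1: 0x00
After XOR with byte 0xB6: 0xB6

Answer: 0x6B 0xD6 0xAB 0x51 0xA2 0x43 0x86 0x0B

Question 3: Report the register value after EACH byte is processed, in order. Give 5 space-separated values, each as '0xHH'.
0x0B 0x29 0x81 0xD7 0xEE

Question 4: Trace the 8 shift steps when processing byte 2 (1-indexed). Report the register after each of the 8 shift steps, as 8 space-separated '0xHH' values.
Answer: 0xC4 0x8F 0x19 0x32 0x64 0xC8 0x97 0x29

Derivation:
After byte 1 (0xB6): reg=0x0B
Register before byte 2: 0x0B
After XOR with byte 0x69: 0x62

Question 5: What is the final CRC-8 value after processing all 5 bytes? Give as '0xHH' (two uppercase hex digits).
After byte 1 (0xB6): reg=0x0B
After byte 2 (0x69): reg=0x29
After byte 3 (0x73): reg=0x81
After byte 4 (0x72): reg=0xD7
After byte 5 (0xF5): reg=0xEE

Answer: 0xEE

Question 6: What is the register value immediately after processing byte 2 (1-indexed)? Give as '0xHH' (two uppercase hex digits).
Answer: 0x29

Derivation:
After byte 1 (0xB6): reg=0x0B
After byte 2 (0x69): reg=0x29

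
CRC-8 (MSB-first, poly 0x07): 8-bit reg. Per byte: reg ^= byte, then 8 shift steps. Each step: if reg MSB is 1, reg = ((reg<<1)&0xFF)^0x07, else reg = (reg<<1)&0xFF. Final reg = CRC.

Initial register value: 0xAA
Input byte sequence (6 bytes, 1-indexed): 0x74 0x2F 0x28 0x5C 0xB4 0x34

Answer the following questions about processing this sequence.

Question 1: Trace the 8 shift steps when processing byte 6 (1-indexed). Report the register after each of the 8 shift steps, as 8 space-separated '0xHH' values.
Answer: 0xE7 0xC9 0x95 0x2D 0x5A 0xB4 0x6F 0xDE

Derivation:
After byte 1 (0x74): reg=0x14
After byte 2 (0x2F): reg=0xA1
After byte 3 (0x28): reg=0xB6
After byte 4 (0x5C): reg=0x98
After byte 5 (0xB4): reg=0xC4
Register before byte 6: 0xC4
After XOR with byte 0x34: 0xF0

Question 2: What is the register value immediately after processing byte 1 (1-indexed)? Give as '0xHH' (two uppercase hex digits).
Answer: 0x14

Derivation:
After byte 1 (0x74): reg=0x14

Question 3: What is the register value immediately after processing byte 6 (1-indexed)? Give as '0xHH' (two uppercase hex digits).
Answer: 0xDE

Derivation:
After byte 1 (0x74): reg=0x14
After byte 2 (0x2F): reg=0xA1
After byte 3 (0x28): reg=0xB6
After byte 4 (0x5C): reg=0x98
After byte 5 (0xB4): reg=0xC4
After byte 6 (0x34): reg=0xDE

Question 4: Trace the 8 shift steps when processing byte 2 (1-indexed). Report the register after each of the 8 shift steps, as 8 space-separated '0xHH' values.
After byte 1 (0x74): reg=0x14
Register before byte 2: 0x14
After XOR with byte 0x2F: 0x3B

Answer: 0x76 0xEC 0xDF 0xB9 0x75 0xEA 0xD3 0xA1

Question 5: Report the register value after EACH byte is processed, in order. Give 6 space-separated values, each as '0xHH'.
0x14 0xA1 0xB6 0x98 0xC4 0xDE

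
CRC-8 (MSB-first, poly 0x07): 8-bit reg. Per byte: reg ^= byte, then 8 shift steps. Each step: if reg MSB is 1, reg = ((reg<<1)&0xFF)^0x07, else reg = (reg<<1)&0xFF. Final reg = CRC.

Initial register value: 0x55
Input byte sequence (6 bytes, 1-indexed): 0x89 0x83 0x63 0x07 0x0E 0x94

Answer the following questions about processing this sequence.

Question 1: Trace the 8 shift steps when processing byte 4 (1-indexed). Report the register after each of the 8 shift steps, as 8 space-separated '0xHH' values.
After byte 1 (0x89): reg=0x1A
After byte 2 (0x83): reg=0xC6
After byte 3 (0x63): reg=0x72
Register before byte 4: 0x72
After XOR with byte 0x07: 0x75

Answer: 0xEA 0xD3 0xA1 0x45 0x8A 0x13 0x26 0x4C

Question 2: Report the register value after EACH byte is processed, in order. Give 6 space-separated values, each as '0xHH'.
0x1A 0xC6 0x72 0x4C 0xC9 0x94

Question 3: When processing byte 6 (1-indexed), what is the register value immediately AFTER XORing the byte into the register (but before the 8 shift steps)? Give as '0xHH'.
Answer: 0x5D

Derivation:
Register before byte 6: 0xC9
Byte 6: 0x94
0xC9 XOR 0x94 = 0x5D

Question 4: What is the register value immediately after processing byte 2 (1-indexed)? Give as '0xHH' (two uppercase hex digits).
Answer: 0xC6

Derivation:
After byte 1 (0x89): reg=0x1A
After byte 2 (0x83): reg=0xC6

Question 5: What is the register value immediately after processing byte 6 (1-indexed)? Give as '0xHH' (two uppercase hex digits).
Answer: 0x94

Derivation:
After byte 1 (0x89): reg=0x1A
After byte 2 (0x83): reg=0xC6
After byte 3 (0x63): reg=0x72
After byte 4 (0x07): reg=0x4C
After byte 5 (0x0E): reg=0xC9
After byte 6 (0x94): reg=0x94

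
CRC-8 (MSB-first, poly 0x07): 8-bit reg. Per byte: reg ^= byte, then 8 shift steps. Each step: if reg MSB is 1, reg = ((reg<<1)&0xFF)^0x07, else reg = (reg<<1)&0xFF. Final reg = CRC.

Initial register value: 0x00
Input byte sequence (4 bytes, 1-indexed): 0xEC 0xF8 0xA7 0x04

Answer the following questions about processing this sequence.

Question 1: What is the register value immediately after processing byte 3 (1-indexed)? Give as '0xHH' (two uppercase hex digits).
Answer: 0xF4

Derivation:
After byte 1 (0xEC): reg=0x8A
After byte 2 (0xF8): reg=0x59
After byte 3 (0xA7): reg=0xF4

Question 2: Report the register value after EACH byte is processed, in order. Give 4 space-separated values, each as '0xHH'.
0x8A 0x59 0xF4 0xDE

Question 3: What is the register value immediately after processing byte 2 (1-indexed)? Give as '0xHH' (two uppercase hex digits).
After byte 1 (0xEC): reg=0x8A
After byte 2 (0xF8): reg=0x59

Answer: 0x59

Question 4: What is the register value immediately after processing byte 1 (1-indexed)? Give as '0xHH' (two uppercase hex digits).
After byte 1 (0xEC): reg=0x8A

Answer: 0x8A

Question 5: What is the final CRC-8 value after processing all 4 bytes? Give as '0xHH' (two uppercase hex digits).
After byte 1 (0xEC): reg=0x8A
After byte 2 (0xF8): reg=0x59
After byte 3 (0xA7): reg=0xF4
After byte 4 (0x04): reg=0xDE

Answer: 0xDE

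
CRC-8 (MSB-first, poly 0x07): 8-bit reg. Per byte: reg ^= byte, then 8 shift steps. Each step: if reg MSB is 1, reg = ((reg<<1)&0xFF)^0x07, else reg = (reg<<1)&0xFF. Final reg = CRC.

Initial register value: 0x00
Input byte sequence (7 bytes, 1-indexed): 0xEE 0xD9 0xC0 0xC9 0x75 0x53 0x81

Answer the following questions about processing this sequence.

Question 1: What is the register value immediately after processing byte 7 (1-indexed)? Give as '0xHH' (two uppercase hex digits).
Answer: 0x63

Derivation:
After byte 1 (0xEE): reg=0x84
After byte 2 (0xD9): reg=0x94
After byte 3 (0xC0): reg=0xAB
After byte 4 (0xC9): reg=0x29
After byte 5 (0x75): reg=0x93
After byte 6 (0x53): reg=0x4E
After byte 7 (0x81): reg=0x63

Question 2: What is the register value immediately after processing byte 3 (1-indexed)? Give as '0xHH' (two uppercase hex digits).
Answer: 0xAB

Derivation:
After byte 1 (0xEE): reg=0x84
After byte 2 (0xD9): reg=0x94
After byte 3 (0xC0): reg=0xAB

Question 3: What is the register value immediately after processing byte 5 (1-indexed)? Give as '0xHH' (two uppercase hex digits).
Answer: 0x93

Derivation:
After byte 1 (0xEE): reg=0x84
After byte 2 (0xD9): reg=0x94
After byte 3 (0xC0): reg=0xAB
After byte 4 (0xC9): reg=0x29
After byte 5 (0x75): reg=0x93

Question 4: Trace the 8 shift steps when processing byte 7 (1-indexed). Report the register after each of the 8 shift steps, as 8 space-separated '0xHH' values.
Answer: 0x99 0x35 0x6A 0xD4 0xAF 0x59 0xB2 0x63

Derivation:
After byte 1 (0xEE): reg=0x84
After byte 2 (0xD9): reg=0x94
After byte 3 (0xC0): reg=0xAB
After byte 4 (0xC9): reg=0x29
After byte 5 (0x75): reg=0x93
After byte 6 (0x53): reg=0x4E
Register before byte 7: 0x4E
After XOR with byte 0x81: 0xCF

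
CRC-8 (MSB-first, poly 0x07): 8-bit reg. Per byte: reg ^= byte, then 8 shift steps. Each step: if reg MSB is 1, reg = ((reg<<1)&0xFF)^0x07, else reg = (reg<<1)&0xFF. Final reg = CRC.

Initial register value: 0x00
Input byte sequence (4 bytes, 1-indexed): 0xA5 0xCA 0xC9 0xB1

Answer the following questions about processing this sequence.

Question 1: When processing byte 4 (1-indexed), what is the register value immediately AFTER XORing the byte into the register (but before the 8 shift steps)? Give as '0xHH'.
Register before byte 4: 0x96
Byte 4: 0xB1
0x96 XOR 0xB1 = 0x27

Answer: 0x27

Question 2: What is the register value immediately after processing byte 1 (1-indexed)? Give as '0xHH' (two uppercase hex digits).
Answer: 0x72

Derivation:
After byte 1 (0xA5): reg=0x72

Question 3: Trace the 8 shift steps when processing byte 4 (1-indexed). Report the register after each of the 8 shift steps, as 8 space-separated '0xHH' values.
After byte 1 (0xA5): reg=0x72
After byte 2 (0xCA): reg=0x21
After byte 3 (0xC9): reg=0x96
Register before byte 4: 0x96
After XOR with byte 0xB1: 0x27

Answer: 0x4E 0x9C 0x3F 0x7E 0xFC 0xFF 0xF9 0xF5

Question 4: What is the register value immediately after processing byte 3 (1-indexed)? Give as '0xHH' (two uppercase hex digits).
Answer: 0x96

Derivation:
After byte 1 (0xA5): reg=0x72
After byte 2 (0xCA): reg=0x21
After byte 3 (0xC9): reg=0x96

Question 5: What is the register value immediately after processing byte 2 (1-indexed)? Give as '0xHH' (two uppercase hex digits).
After byte 1 (0xA5): reg=0x72
After byte 2 (0xCA): reg=0x21

Answer: 0x21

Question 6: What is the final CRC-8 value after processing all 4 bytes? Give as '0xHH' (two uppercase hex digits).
Answer: 0xF5

Derivation:
After byte 1 (0xA5): reg=0x72
After byte 2 (0xCA): reg=0x21
After byte 3 (0xC9): reg=0x96
After byte 4 (0xB1): reg=0xF5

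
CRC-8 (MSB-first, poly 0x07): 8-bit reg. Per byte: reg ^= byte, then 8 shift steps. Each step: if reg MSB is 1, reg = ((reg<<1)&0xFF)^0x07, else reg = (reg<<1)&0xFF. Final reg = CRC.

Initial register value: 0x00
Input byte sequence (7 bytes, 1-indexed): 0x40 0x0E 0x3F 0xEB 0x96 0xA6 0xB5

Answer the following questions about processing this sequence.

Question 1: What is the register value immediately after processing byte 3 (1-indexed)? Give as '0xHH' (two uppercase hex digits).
After byte 1 (0x40): reg=0xC7
After byte 2 (0x0E): reg=0x71
After byte 3 (0x3F): reg=0xED

Answer: 0xED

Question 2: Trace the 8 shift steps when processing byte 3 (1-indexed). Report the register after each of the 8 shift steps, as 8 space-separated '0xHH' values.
Answer: 0x9C 0x3F 0x7E 0xFC 0xFF 0xF9 0xF5 0xED

Derivation:
After byte 1 (0x40): reg=0xC7
After byte 2 (0x0E): reg=0x71
Register before byte 3: 0x71
After XOR with byte 0x3F: 0x4E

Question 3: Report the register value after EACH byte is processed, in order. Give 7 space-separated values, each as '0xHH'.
0xC7 0x71 0xED 0x12 0x95 0x99 0xC4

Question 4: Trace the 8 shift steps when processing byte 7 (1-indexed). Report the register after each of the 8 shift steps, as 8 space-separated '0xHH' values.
Answer: 0x58 0xB0 0x67 0xCE 0x9B 0x31 0x62 0xC4

Derivation:
After byte 1 (0x40): reg=0xC7
After byte 2 (0x0E): reg=0x71
After byte 3 (0x3F): reg=0xED
After byte 4 (0xEB): reg=0x12
After byte 5 (0x96): reg=0x95
After byte 6 (0xA6): reg=0x99
Register before byte 7: 0x99
After XOR with byte 0xB5: 0x2C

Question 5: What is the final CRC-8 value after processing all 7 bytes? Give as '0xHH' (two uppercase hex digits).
After byte 1 (0x40): reg=0xC7
After byte 2 (0x0E): reg=0x71
After byte 3 (0x3F): reg=0xED
After byte 4 (0xEB): reg=0x12
After byte 5 (0x96): reg=0x95
After byte 6 (0xA6): reg=0x99
After byte 7 (0xB5): reg=0xC4

Answer: 0xC4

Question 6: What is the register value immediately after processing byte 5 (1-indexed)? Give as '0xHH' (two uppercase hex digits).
Answer: 0x95

Derivation:
After byte 1 (0x40): reg=0xC7
After byte 2 (0x0E): reg=0x71
After byte 3 (0x3F): reg=0xED
After byte 4 (0xEB): reg=0x12
After byte 5 (0x96): reg=0x95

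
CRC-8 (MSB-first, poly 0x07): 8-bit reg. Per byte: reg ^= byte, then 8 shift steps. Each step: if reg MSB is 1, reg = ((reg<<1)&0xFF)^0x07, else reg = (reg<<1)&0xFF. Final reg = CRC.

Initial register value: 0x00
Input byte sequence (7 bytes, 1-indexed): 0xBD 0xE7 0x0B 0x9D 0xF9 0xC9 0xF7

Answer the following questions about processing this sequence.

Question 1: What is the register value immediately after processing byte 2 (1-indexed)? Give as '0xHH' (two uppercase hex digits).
Answer: 0x1D

Derivation:
After byte 1 (0xBD): reg=0x3A
After byte 2 (0xE7): reg=0x1D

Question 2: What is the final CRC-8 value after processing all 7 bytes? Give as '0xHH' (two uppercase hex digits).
After byte 1 (0xBD): reg=0x3A
After byte 2 (0xE7): reg=0x1D
After byte 3 (0x0B): reg=0x62
After byte 4 (0x9D): reg=0xF3
After byte 5 (0xF9): reg=0x36
After byte 6 (0xC9): reg=0xF3
After byte 7 (0xF7): reg=0x1C

Answer: 0x1C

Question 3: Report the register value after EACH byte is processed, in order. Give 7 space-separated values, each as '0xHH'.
0x3A 0x1D 0x62 0xF3 0x36 0xF3 0x1C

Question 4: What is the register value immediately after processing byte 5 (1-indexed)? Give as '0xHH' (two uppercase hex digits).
After byte 1 (0xBD): reg=0x3A
After byte 2 (0xE7): reg=0x1D
After byte 3 (0x0B): reg=0x62
After byte 4 (0x9D): reg=0xF3
After byte 5 (0xF9): reg=0x36

Answer: 0x36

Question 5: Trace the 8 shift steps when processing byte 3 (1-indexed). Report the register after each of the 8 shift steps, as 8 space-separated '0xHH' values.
Answer: 0x2C 0x58 0xB0 0x67 0xCE 0x9B 0x31 0x62

Derivation:
After byte 1 (0xBD): reg=0x3A
After byte 2 (0xE7): reg=0x1D
Register before byte 3: 0x1D
After XOR with byte 0x0B: 0x16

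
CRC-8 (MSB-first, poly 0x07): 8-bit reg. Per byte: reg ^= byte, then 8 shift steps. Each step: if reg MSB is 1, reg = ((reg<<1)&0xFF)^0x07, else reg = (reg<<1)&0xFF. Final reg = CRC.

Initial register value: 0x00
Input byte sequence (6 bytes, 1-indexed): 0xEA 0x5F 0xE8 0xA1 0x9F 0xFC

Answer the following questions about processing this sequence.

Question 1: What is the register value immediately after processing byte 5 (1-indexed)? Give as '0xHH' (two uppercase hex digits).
After byte 1 (0xEA): reg=0x98
After byte 2 (0x5F): reg=0x5B
After byte 3 (0xE8): reg=0x10
After byte 4 (0xA1): reg=0x1E
After byte 5 (0x9F): reg=0x8E

Answer: 0x8E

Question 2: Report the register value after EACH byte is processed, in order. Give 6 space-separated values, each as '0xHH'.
0x98 0x5B 0x10 0x1E 0x8E 0x59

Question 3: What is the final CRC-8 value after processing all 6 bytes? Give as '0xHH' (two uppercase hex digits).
After byte 1 (0xEA): reg=0x98
After byte 2 (0x5F): reg=0x5B
After byte 3 (0xE8): reg=0x10
After byte 4 (0xA1): reg=0x1E
After byte 5 (0x9F): reg=0x8E
After byte 6 (0xFC): reg=0x59

Answer: 0x59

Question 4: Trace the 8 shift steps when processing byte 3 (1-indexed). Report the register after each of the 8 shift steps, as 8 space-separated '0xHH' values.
After byte 1 (0xEA): reg=0x98
After byte 2 (0x5F): reg=0x5B
Register before byte 3: 0x5B
After XOR with byte 0xE8: 0xB3

Answer: 0x61 0xC2 0x83 0x01 0x02 0x04 0x08 0x10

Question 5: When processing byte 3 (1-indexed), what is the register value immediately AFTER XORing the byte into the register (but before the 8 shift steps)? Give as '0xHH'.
Register before byte 3: 0x5B
Byte 3: 0xE8
0x5B XOR 0xE8 = 0xB3

Answer: 0xB3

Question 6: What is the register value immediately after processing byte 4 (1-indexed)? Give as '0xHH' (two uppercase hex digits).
After byte 1 (0xEA): reg=0x98
After byte 2 (0x5F): reg=0x5B
After byte 3 (0xE8): reg=0x10
After byte 4 (0xA1): reg=0x1E

Answer: 0x1E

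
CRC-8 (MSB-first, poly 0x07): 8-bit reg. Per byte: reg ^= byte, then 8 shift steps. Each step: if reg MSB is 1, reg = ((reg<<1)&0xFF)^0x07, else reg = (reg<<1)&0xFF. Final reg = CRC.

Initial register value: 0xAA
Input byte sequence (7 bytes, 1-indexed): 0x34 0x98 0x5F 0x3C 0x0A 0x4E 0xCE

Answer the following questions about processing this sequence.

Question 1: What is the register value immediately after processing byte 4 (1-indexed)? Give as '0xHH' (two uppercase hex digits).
Answer: 0x11

Derivation:
After byte 1 (0x34): reg=0xD3
After byte 2 (0x98): reg=0xF6
After byte 3 (0x5F): reg=0x56
After byte 4 (0x3C): reg=0x11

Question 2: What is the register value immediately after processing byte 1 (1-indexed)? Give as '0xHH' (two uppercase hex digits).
After byte 1 (0x34): reg=0xD3

Answer: 0xD3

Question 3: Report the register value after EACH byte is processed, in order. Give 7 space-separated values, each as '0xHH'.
0xD3 0xF6 0x56 0x11 0x41 0x2D 0xA7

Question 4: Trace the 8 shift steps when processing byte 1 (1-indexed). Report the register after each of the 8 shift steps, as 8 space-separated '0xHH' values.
Answer: 0x3B 0x76 0xEC 0xDF 0xB9 0x75 0xEA 0xD3

Derivation:
Register before byte 1: 0xAA
After XOR with byte 0x34: 0x9E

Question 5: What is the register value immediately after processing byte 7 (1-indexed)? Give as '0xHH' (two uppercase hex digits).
After byte 1 (0x34): reg=0xD3
After byte 2 (0x98): reg=0xF6
After byte 3 (0x5F): reg=0x56
After byte 4 (0x3C): reg=0x11
After byte 5 (0x0A): reg=0x41
After byte 6 (0x4E): reg=0x2D
After byte 7 (0xCE): reg=0xA7

Answer: 0xA7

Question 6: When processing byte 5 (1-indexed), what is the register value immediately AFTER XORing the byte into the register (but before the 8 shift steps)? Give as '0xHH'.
Register before byte 5: 0x11
Byte 5: 0x0A
0x11 XOR 0x0A = 0x1B

Answer: 0x1B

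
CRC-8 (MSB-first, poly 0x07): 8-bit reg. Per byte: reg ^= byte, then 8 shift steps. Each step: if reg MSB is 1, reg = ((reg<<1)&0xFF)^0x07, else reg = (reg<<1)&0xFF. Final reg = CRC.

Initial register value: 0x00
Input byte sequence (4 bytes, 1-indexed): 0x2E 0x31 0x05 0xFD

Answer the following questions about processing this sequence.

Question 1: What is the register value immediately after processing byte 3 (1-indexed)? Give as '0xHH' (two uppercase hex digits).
Answer: 0x98

Derivation:
After byte 1 (0x2E): reg=0xCA
After byte 2 (0x31): reg=0xEF
After byte 3 (0x05): reg=0x98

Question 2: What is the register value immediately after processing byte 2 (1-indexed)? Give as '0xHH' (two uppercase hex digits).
After byte 1 (0x2E): reg=0xCA
After byte 2 (0x31): reg=0xEF

Answer: 0xEF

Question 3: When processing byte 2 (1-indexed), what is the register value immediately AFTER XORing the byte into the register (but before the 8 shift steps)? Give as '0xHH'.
Answer: 0xFB

Derivation:
Register before byte 2: 0xCA
Byte 2: 0x31
0xCA XOR 0x31 = 0xFB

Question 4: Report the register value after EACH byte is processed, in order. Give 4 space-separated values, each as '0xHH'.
0xCA 0xEF 0x98 0x3C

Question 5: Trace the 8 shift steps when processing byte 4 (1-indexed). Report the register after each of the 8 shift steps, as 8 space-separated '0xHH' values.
Answer: 0xCA 0x93 0x21 0x42 0x84 0x0F 0x1E 0x3C

Derivation:
After byte 1 (0x2E): reg=0xCA
After byte 2 (0x31): reg=0xEF
After byte 3 (0x05): reg=0x98
Register before byte 4: 0x98
After XOR with byte 0xFD: 0x65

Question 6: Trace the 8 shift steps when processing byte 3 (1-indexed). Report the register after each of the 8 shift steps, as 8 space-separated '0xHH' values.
Answer: 0xD3 0xA1 0x45 0x8A 0x13 0x26 0x4C 0x98

Derivation:
After byte 1 (0x2E): reg=0xCA
After byte 2 (0x31): reg=0xEF
Register before byte 3: 0xEF
After XOR with byte 0x05: 0xEA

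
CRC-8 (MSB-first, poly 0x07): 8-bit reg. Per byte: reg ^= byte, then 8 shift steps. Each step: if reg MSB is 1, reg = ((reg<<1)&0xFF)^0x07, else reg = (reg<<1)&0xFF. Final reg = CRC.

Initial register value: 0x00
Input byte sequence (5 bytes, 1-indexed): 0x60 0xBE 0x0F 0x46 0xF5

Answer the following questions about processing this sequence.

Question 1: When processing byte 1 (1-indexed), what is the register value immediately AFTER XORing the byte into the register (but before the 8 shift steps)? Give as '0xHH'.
Answer: 0x60

Derivation:
Register before byte 1: 0x00
Byte 1: 0x60
0x00 XOR 0x60 = 0x60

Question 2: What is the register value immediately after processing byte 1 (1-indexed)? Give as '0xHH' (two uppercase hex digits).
After byte 1 (0x60): reg=0x27

Answer: 0x27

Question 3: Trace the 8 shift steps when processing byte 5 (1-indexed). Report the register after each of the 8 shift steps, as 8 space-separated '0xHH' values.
After byte 1 (0x60): reg=0x27
After byte 2 (0xBE): reg=0xC6
After byte 3 (0x0F): reg=0x71
After byte 4 (0x46): reg=0x85
Register before byte 5: 0x85
After XOR with byte 0xF5: 0x70

Answer: 0xE0 0xC7 0x89 0x15 0x2A 0x54 0xA8 0x57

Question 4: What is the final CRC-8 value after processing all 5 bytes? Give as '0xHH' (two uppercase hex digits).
After byte 1 (0x60): reg=0x27
After byte 2 (0xBE): reg=0xC6
After byte 3 (0x0F): reg=0x71
After byte 4 (0x46): reg=0x85
After byte 5 (0xF5): reg=0x57

Answer: 0x57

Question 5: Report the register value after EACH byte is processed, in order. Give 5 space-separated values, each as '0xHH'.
0x27 0xC6 0x71 0x85 0x57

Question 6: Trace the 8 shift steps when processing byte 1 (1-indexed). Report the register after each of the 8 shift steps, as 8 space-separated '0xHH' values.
Answer: 0xC0 0x87 0x09 0x12 0x24 0x48 0x90 0x27

Derivation:
Register before byte 1: 0x00
After XOR with byte 0x60: 0x60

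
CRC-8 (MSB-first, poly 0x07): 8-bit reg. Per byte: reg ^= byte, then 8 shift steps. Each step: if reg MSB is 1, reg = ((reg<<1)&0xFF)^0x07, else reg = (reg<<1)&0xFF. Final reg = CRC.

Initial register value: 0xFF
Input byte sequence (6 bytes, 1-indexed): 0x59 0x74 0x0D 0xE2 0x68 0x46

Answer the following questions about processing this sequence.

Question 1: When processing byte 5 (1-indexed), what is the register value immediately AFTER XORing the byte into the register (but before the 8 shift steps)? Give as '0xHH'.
Register before byte 5: 0x0E
Byte 5: 0x68
0x0E XOR 0x68 = 0x66

Answer: 0x66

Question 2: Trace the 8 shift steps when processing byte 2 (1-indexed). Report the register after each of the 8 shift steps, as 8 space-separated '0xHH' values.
After byte 1 (0x59): reg=0x7B
Register before byte 2: 0x7B
After XOR with byte 0x74: 0x0F

Answer: 0x1E 0x3C 0x78 0xF0 0xE7 0xC9 0x95 0x2D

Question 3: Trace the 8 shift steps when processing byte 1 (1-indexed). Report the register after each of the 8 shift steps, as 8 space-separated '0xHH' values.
Register before byte 1: 0xFF
After XOR with byte 0x59: 0xA6

Answer: 0x4B 0x96 0x2B 0x56 0xAC 0x5F 0xBE 0x7B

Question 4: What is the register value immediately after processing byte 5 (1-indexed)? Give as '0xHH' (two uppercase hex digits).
After byte 1 (0x59): reg=0x7B
After byte 2 (0x74): reg=0x2D
After byte 3 (0x0D): reg=0xE0
After byte 4 (0xE2): reg=0x0E
After byte 5 (0x68): reg=0x35

Answer: 0x35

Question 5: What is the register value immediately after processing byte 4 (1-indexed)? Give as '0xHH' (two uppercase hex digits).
Answer: 0x0E

Derivation:
After byte 1 (0x59): reg=0x7B
After byte 2 (0x74): reg=0x2D
After byte 3 (0x0D): reg=0xE0
After byte 4 (0xE2): reg=0x0E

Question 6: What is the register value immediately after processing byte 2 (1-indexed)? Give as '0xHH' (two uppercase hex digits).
Answer: 0x2D

Derivation:
After byte 1 (0x59): reg=0x7B
After byte 2 (0x74): reg=0x2D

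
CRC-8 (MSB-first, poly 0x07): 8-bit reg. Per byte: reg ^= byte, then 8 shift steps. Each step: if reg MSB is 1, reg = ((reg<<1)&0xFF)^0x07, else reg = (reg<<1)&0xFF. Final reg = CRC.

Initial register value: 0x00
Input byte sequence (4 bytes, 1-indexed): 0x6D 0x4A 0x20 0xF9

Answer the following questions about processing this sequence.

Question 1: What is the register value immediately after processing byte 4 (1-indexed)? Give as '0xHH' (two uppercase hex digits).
Answer: 0xE5

Derivation:
After byte 1 (0x6D): reg=0x04
After byte 2 (0x4A): reg=0xED
After byte 3 (0x20): reg=0x6D
After byte 4 (0xF9): reg=0xE5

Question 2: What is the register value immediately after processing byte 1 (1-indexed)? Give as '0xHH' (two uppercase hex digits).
After byte 1 (0x6D): reg=0x04

Answer: 0x04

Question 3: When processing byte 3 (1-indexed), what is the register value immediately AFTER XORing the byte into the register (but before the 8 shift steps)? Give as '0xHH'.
Register before byte 3: 0xED
Byte 3: 0x20
0xED XOR 0x20 = 0xCD

Answer: 0xCD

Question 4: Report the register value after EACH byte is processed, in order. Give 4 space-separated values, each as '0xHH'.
0x04 0xED 0x6D 0xE5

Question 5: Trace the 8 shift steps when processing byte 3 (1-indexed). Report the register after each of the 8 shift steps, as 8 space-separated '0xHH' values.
After byte 1 (0x6D): reg=0x04
After byte 2 (0x4A): reg=0xED
Register before byte 3: 0xED
After XOR with byte 0x20: 0xCD

Answer: 0x9D 0x3D 0x7A 0xF4 0xEF 0xD9 0xB5 0x6D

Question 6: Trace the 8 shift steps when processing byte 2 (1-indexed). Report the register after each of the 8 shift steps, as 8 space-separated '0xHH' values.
Answer: 0x9C 0x3F 0x7E 0xFC 0xFF 0xF9 0xF5 0xED

Derivation:
After byte 1 (0x6D): reg=0x04
Register before byte 2: 0x04
After XOR with byte 0x4A: 0x4E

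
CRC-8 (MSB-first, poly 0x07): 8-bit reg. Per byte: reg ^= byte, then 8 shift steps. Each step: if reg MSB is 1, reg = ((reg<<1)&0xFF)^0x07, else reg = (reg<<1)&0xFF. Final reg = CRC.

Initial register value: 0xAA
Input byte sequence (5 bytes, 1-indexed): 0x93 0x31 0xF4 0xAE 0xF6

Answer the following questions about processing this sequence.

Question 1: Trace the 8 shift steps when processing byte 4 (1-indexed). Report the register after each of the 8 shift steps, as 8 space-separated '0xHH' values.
After byte 1 (0x93): reg=0xAF
After byte 2 (0x31): reg=0xD3
After byte 3 (0xF4): reg=0xF5
Register before byte 4: 0xF5
After XOR with byte 0xAE: 0x5B

Answer: 0xB6 0x6B 0xD6 0xAB 0x51 0xA2 0x43 0x86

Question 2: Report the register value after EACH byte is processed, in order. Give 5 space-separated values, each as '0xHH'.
0xAF 0xD3 0xF5 0x86 0x57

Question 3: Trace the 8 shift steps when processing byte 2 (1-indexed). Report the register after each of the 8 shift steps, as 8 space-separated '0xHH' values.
After byte 1 (0x93): reg=0xAF
Register before byte 2: 0xAF
After XOR with byte 0x31: 0x9E

Answer: 0x3B 0x76 0xEC 0xDF 0xB9 0x75 0xEA 0xD3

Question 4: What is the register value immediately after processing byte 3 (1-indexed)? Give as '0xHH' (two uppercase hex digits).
Answer: 0xF5

Derivation:
After byte 1 (0x93): reg=0xAF
After byte 2 (0x31): reg=0xD3
After byte 3 (0xF4): reg=0xF5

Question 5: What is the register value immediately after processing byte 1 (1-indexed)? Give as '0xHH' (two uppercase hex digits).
Answer: 0xAF

Derivation:
After byte 1 (0x93): reg=0xAF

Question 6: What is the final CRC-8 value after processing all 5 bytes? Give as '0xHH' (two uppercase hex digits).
Answer: 0x57

Derivation:
After byte 1 (0x93): reg=0xAF
After byte 2 (0x31): reg=0xD3
After byte 3 (0xF4): reg=0xF5
After byte 4 (0xAE): reg=0x86
After byte 5 (0xF6): reg=0x57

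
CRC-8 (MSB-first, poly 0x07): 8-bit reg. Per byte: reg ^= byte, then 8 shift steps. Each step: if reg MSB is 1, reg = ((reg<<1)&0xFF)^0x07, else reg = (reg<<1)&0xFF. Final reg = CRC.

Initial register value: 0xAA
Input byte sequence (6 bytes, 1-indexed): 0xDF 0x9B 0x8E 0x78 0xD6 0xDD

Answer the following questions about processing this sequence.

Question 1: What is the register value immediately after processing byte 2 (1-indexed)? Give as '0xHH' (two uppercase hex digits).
After byte 1 (0xDF): reg=0x4C
After byte 2 (0x9B): reg=0x2B

Answer: 0x2B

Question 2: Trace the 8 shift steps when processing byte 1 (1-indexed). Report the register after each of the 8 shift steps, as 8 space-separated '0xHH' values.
Register before byte 1: 0xAA
After XOR with byte 0xDF: 0x75

Answer: 0xEA 0xD3 0xA1 0x45 0x8A 0x13 0x26 0x4C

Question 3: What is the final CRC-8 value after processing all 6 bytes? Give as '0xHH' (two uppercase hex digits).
After byte 1 (0xDF): reg=0x4C
After byte 2 (0x9B): reg=0x2B
After byte 3 (0x8E): reg=0x72
After byte 4 (0x78): reg=0x36
After byte 5 (0xD6): reg=0xAE
After byte 6 (0xDD): reg=0x5E

Answer: 0x5E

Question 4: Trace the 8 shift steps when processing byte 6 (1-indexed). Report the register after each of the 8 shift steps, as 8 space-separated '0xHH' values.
Answer: 0xE6 0xCB 0x91 0x25 0x4A 0x94 0x2F 0x5E

Derivation:
After byte 1 (0xDF): reg=0x4C
After byte 2 (0x9B): reg=0x2B
After byte 3 (0x8E): reg=0x72
After byte 4 (0x78): reg=0x36
After byte 5 (0xD6): reg=0xAE
Register before byte 6: 0xAE
After XOR with byte 0xDD: 0x73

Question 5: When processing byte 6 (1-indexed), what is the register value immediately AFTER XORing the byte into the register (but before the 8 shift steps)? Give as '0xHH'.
Answer: 0x73

Derivation:
Register before byte 6: 0xAE
Byte 6: 0xDD
0xAE XOR 0xDD = 0x73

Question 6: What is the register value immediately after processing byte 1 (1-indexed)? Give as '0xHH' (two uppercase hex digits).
Answer: 0x4C

Derivation:
After byte 1 (0xDF): reg=0x4C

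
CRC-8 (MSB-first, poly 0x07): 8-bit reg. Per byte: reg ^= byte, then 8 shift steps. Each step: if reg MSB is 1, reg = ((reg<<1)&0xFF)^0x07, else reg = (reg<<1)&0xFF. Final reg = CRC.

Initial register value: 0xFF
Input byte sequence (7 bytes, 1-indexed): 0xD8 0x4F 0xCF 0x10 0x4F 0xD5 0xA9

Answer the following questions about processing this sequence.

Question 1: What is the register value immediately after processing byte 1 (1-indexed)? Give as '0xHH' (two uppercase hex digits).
Answer: 0xF5

Derivation:
After byte 1 (0xD8): reg=0xF5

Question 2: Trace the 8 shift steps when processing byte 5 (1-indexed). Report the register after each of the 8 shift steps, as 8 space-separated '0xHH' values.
After byte 1 (0xD8): reg=0xF5
After byte 2 (0x4F): reg=0x2F
After byte 3 (0xCF): reg=0xAE
After byte 4 (0x10): reg=0x33
Register before byte 5: 0x33
After XOR with byte 0x4F: 0x7C

Answer: 0xF8 0xF7 0xE9 0xD5 0xAD 0x5D 0xBA 0x73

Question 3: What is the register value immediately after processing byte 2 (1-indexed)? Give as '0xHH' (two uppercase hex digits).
Answer: 0x2F

Derivation:
After byte 1 (0xD8): reg=0xF5
After byte 2 (0x4F): reg=0x2F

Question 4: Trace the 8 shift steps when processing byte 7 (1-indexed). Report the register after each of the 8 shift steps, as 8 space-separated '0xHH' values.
After byte 1 (0xD8): reg=0xF5
After byte 2 (0x4F): reg=0x2F
After byte 3 (0xCF): reg=0xAE
After byte 4 (0x10): reg=0x33
After byte 5 (0x4F): reg=0x73
After byte 6 (0xD5): reg=0x7B
Register before byte 7: 0x7B
After XOR with byte 0xA9: 0xD2

Answer: 0xA3 0x41 0x82 0x03 0x06 0x0C 0x18 0x30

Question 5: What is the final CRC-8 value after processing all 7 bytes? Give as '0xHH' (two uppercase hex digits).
Answer: 0x30

Derivation:
After byte 1 (0xD8): reg=0xF5
After byte 2 (0x4F): reg=0x2F
After byte 3 (0xCF): reg=0xAE
After byte 4 (0x10): reg=0x33
After byte 5 (0x4F): reg=0x73
After byte 6 (0xD5): reg=0x7B
After byte 7 (0xA9): reg=0x30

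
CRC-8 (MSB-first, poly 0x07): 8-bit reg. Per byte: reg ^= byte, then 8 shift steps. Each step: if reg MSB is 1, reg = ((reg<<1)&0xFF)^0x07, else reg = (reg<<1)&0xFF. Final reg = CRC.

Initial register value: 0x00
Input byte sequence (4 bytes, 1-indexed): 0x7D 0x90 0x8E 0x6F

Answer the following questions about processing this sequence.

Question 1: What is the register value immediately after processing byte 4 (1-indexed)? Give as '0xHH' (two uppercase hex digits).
Answer: 0x0F

Derivation:
After byte 1 (0x7D): reg=0x74
After byte 2 (0x90): reg=0xB2
After byte 3 (0x8E): reg=0xB4
After byte 4 (0x6F): reg=0x0F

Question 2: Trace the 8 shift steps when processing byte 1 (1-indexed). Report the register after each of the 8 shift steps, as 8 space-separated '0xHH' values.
Register before byte 1: 0x00
After XOR with byte 0x7D: 0x7D

Answer: 0xFA 0xF3 0xE1 0xC5 0x8D 0x1D 0x3A 0x74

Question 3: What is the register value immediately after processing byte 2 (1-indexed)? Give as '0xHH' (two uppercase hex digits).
Answer: 0xB2

Derivation:
After byte 1 (0x7D): reg=0x74
After byte 2 (0x90): reg=0xB2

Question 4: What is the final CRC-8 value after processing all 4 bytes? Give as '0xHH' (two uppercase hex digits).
After byte 1 (0x7D): reg=0x74
After byte 2 (0x90): reg=0xB2
After byte 3 (0x8E): reg=0xB4
After byte 4 (0x6F): reg=0x0F

Answer: 0x0F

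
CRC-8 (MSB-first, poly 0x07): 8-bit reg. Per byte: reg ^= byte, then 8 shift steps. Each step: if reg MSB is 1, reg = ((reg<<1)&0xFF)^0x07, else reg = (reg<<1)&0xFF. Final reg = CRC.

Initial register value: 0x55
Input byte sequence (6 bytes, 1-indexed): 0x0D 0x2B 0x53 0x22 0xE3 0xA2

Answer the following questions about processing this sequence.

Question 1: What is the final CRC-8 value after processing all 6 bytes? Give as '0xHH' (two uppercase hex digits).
Answer: 0x34

Derivation:
After byte 1 (0x0D): reg=0x8F
After byte 2 (0x2B): reg=0x75
After byte 3 (0x53): reg=0xF2
After byte 4 (0x22): reg=0x3E
After byte 5 (0xE3): reg=0x1D
After byte 6 (0xA2): reg=0x34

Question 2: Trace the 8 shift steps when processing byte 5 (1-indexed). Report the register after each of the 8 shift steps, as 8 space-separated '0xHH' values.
Answer: 0xBD 0x7D 0xFA 0xF3 0xE1 0xC5 0x8D 0x1D

Derivation:
After byte 1 (0x0D): reg=0x8F
After byte 2 (0x2B): reg=0x75
After byte 3 (0x53): reg=0xF2
After byte 4 (0x22): reg=0x3E
Register before byte 5: 0x3E
After XOR with byte 0xE3: 0xDD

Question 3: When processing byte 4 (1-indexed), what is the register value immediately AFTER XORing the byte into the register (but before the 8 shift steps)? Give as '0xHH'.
Register before byte 4: 0xF2
Byte 4: 0x22
0xF2 XOR 0x22 = 0xD0

Answer: 0xD0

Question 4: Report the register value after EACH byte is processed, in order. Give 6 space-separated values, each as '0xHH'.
0x8F 0x75 0xF2 0x3E 0x1D 0x34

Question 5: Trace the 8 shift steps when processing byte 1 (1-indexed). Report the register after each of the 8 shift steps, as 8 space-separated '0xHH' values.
Answer: 0xB0 0x67 0xCE 0x9B 0x31 0x62 0xC4 0x8F

Derivation:
Register before byte 1: 0x55
After XOR with byte 0x0D: 0x58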